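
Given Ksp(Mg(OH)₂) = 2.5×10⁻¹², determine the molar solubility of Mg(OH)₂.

8.5×10⁻⁵ M

Mg(OH)₂(s) ⇌ Mg²⁺(aq) + 2 OH⁻(aq)
Call the molar solubility s, so that [Mg²⁺] = s and [OH⁻] = 2s.
Ksp = [Mg²⁺][OH⁻]^2 = s · (2s)^2 = 4s^3
4s^3 = 2.5×10⁻¹²  ⇒  s^3 = 6.3×10⁻¹³
s = 8.5×10⁻⁵ mol/L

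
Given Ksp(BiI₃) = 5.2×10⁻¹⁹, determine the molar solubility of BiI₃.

BiI₃(s) ⇌ Bi³⁺(aq) + 3 I⁻(aq)
With molar solubility s: [Bi³⁺] = s, [I⁻] = 3s.
Ksp = [Bi³⁺][I⁻]^3 = s · (3s)^3 = 27s^4
27s^4 = 5.2×10⁻¹⁹  ⇒  s^4 = 1.9×10⁻²⁰
Taking the 4th root, s = 1.2×10⁻⁵ mol L⁻¹.

1.2×10⁻⁵ M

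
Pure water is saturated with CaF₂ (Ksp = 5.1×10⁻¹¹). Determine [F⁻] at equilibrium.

4.7×10⁻⁴ M

CaF₂(s) ⇌ Ca²⁺(aq) + 2 F⁻(aq)
For each mole of CaF₂ that dissolves per liter, [Ca²⁺] = s and [F⁻] = 2s; let s denote this solubility.
Ksp = [Ca²⁺][F⁻]^2 = s · (2s)^2 = 4s^3 = 5.1×10⁻¹¹
s = 2.3×10⁻⁴ mol L⁻¹
[F⁻] = 2s = 4.7×10⁻⁴ mol L⁻¹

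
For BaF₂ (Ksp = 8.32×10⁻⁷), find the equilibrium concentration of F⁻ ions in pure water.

BaF₂(s) ⇌ Ba²⁺(aq) + 2 F⁻(aq)
With molar solubility s: [Ba²⁺] = s, [F⁻] = 2s.
Ksp = [Ba²⁺][F⁻]^2 = s · (2s)^2 = 4s^3 = 8.32×10⁻⁷
s = 5.92×10⁻³ mol L⁻¹
[F⁻] = 2s = 1.18×10⁻² mol L⁻¹

1.18×10⁻² M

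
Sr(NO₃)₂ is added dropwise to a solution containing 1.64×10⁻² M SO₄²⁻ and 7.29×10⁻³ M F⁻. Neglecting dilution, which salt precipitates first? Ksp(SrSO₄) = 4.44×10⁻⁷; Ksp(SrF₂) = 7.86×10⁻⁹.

A salt starts to precipitate once the ion product Q reaches its Ksp.
For SrSO₄: [Sr²⁺] = (Ksp/[SO₄²⁻]) = 2.71×10⁻⁵ M
For SrF₂: [Sr²⁺] = (Ksp/[F⁻]^2) = 1.48×10⁻⁴ M
SrSO₄ requires the lower [Sr²⁺], so it precipitates first.

SrSO₄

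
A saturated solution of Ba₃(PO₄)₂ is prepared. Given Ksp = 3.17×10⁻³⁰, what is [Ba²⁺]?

1.48×10⁻⁶ M

Ba₃(PO₄)₂(s) ⇌ 3 Ba²⁺(aq) + 2 PO₄³⁻(aq)
With molar solubility s: [Ba²⁺] = 3s, [PO₄³⁻] = 2s.
Ksp = [Ba²⁺]^3[PO₄³⁻]^2 = (3s)^3 · (2s)^2 = 108s^5 = 3.17×10⁻³⁰
s = 4.94×10⁻⁷ mol L⁻¹
[Ba²⁺] = 3s = 1.48×10⁻⁶ mol L⁻¹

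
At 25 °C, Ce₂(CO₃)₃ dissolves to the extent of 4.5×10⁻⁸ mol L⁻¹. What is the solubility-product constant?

Ce₂(CO₃)₃(s) ⇌ 2 Ce³⁺(aq) + 3 CO₃²⁻(aq)
If s mol/L of Ce₂(CO₃)₃ dissolves, [Ce³⁺] = 2s and [CO₃²⁻] = 3s.
Ksp = [Ce³⁺]^2[CO₃²⁻]^3 = (2s)^2 · (3s)^3 = 108s^5
Ksp = 108 × (4.5×10⁻⁸)^5 = 2.0×10⁻³⁵

Ksp = 2.0×10⁻³⁵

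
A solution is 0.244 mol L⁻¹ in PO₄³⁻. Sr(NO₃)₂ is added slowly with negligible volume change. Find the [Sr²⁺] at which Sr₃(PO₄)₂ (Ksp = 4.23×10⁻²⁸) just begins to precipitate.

The threshold for precipitation is Q = Ksp.
Sr₃(PO₄)₂(s) ⇌ 3 Sr²⁺(aq) + 2 PO₄³⁻(aq)
Ksp = [Sr²⁺]^3[PO₄³⁻]^2 = [Sr²⁺]^3(0.244)^2
[Sr²⁺]^3 = 4.23×10⁻²⁸ / (0.244)^2 = 7.10×10⁻²⁷
[Sr²⁺] = 1.92×10⁻⁹ mol L⁻¹

1.92×10⁻⁹ M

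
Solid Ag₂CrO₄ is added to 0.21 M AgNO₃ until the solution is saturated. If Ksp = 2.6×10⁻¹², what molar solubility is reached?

5.9×10⁻¹¹ M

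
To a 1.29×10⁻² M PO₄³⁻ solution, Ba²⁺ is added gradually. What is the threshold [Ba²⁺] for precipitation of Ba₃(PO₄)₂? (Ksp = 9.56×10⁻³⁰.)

3.86×10⁻⁹ M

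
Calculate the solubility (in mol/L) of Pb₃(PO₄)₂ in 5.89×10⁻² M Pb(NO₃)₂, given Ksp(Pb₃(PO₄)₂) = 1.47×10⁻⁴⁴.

Pb₃(PO₄)₂(s) ⇌ 3 Pb²⁺(aq) + 2 PO₄³⁻(aq)
Pb²⁺ is already present at 5.89×10⁻² M. If s mol/L of Pb₃(PO₄)₂ dissolves, [PO₄³⁻] = 2s while [Pb²⁺] ≈ 5.89×10⁻² M.
Ksp = [Pb²⁺]^3[PO₄³⁻]^2 = (5.89×10⁻²)^3(2s)^2
(2s)^2 = 1.47×10⁻⁴⁴ / (5.89×10⁻²)^3 = 7.19×10⁻⁴¹
s = 4.24×10⁻²¹ M

4.24×10⁻²¹ M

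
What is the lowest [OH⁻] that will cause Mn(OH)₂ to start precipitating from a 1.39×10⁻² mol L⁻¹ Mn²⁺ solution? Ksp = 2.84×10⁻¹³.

4.52×10⁻⁶ M

A salt starts to precipitate once the ion product Q reaches its Ksp.
Mn(OH)₂(s) ⇌ Mn²⁺(aq) + 2 OH⁻(aq)
Ksp = [Mn²⁺][OH⁻]^2 = [OH⁻]^2(1.39×10⁻²)
[OH⁻]^2 = 2.84×10⁻¹³ / (1.39×10⁻²) = 2.04×10⁻¹¹
[OH⁻] = 4.52×10⁻⁶ mol L⁻¹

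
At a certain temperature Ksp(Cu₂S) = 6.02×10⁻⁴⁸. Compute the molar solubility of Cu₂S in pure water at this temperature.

Cu₂S(s) ⇌ 2 Cu⁺(aq) + S²⁻(aq)
With molar solubility s: [Cu⁺] = 2s, [S²⁻] = s.
Ksp = [Cu⁺]^2[S²⁻] = (2s)^2 · s = 4s^3
4s^3 = 6.02×10⁻⁴⁸  ⇒  s^3 = 1.51×10⁻⁴⁸
s = 1.15×10⁻¹⁶ M

1.15×10⁻¹⁶ M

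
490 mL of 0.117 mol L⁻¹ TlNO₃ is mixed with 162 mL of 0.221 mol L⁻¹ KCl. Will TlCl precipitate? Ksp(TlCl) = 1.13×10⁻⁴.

Yes

After mixing, V = 490 mL + 162 mL = 652 mL.
[Tl⁺] = (0.117)(490)/652 = 8.79×10⁻² mol L⁻¹
[Cl⁻] = (0.221)(162)/652 = 5.49×10⁻² mol L⁻¹
Q = [Tl⁺][Cl⁻] = 4.83×10⁻³
Because Q > Ksp (4.83×10⁻³ vs 1.13×10⁻⁴), a precipitate of TlCl forms.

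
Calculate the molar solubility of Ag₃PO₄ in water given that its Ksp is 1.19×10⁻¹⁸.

1.45×10⁻⁵ M

Ag₃PO₄(s) ⇌ 3 Ag⁺(aq) + PO₄³⁻(aq)
For each mole of Ag₃PO₄ that dissolves per liter, [Ag⁺] = 3s and [PO₄³⁻] = s; let s denote this solubility.
Ksp = [Ag⁺]^3[PO₄³⁻] = (3s)^3 · s = 27s^4
27s^4 = 1.19×10⁻¹⁸  ⇒  s^4 = 4.41×10⁻²⁰
s = 1.45×10⁻⁵ mol L⁻¹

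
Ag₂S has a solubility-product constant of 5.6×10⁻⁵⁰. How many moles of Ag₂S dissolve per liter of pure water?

2.4×10⁻¹⁷ M

Ag₂S(s) ⇌ 2 Ag⁺(aq) + S²⁻(aq)
Call the molar solubility s, so that [Ag⁺] = 2s and [S²⁻] = s.
Ksp = [Ag⁺]^2[S²⁻] = (2s)^2 · s = 4s^3
4s^3 = 5.6×10⁻⁵⁰  ⇒  s^3 = 1.4×10⁻⁵⁰
Taking the 3rd root, s = 2.4×10⁻¹⁷ M.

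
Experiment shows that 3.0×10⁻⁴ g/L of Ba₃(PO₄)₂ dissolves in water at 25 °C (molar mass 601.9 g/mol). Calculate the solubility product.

s = (3.0×10⁻⁴ g L⁻¹)/(601.9 g mol⁻¹) = 4.984×10⁻⁷ M
Ba₃(PO₄)₂(s) ⇌ 3 Ba²⁺(aq) + 2 PO₄³⁻(aq)
For each mole of Ba₃(PO₄)₂ that dissolves per liter, [Ba²⁺] = 3s and [PO₄³⁻] = 2s; let s denote this solubility.
Ksp = [Ba²⁺]^3[PO₄³⁻]^2 = (3s)^3 · (2s)^2 = 108s^5
Ksp = 108 × (4.984×10⁻⁷)^5 = 3.3×10⁻³⁰

Ksp = 3.3×10⁻³⁰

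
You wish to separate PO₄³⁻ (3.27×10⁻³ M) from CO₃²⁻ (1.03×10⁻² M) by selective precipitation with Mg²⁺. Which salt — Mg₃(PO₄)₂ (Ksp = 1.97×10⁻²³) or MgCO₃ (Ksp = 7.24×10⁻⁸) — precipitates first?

Each salt precipitates once Q = Ksp for that salt.
For Mg₃(PO₄)₂: [Mg²⁺] = (Ksp/[PO₄³⁻]^2)^(1/3) = 1.23×10⁻⁶ M
For MgCO₃: [Mg²⁺] = (Ksp/[CO₃²⁻]) = 7.03×10⁻⁶ M
Mg₃(PO₄)₂ requires the lower [Mg²⁺], so it precipitates first.

Mg₃(PO₄)₂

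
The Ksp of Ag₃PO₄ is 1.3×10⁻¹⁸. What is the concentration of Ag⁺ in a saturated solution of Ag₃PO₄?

Ag₃PO₄(s) ⇌ 3 Ag⁺(aq) + PO₄³⁻(aq)
Call the molar solubility s, so that [Ag⁺] = 3s and [PO₄³⁻] = s.
Ksp = [Ag⁺]^3[PO₄³⁻] = (3s)^3 · s = 27s^4 = 1.3×10⁻¹⁸
s = 1.5×10⁻⁵ M
[Ag⁺] = 3s = 4.4×10⁻⁵ M

4.4×10⁻⁵ M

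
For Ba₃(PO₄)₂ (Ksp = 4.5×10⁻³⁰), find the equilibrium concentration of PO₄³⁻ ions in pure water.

Ba₃(PO₄)₂(s) ⇌ 3 Ba²⁺(aq) + 2 PO₄³⁻(aq)
With molar solubility s: [Ba²⁺] = 3s, [PO₄³⁻] = 2s.
Ksp = [Ba²⁺]^3[PO₄³⁻]^2 = (3s)^3 · (2s)^2 = 108s^5 = 4.5×10⁻³⁰
s = 5.3×10⁻⁷ mol/L
[PO₄³⁻] = 2s = 1.1×10⁻⁶ mol/L

1.1×10⁻⁶ M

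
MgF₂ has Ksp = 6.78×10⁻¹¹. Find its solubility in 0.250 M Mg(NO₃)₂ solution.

8.23×10⁻⁶ M

MgF₂(s) ⇌ Mg²⁺(aq) + 2 F⁻(aq)
Let s be the solubility of MgF₂ here. The common ion gives [Mg²⁺] ≈ 0.250 M, and [F⁻] = 2s.
Ksp = [Mg²⁺][F⁻]^2 = (0.250)(2s)^2
(2s)^2 = 6.78×10⁻¹¹ / (0.250) = 2.71×10⁻¹⁰
s = 8.23×10⁻⁶ M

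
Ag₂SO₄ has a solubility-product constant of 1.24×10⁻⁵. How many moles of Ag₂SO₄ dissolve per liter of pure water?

Ag₂SO₄(s) ⇌ 2 Ag⁺(aq) + SO₄²⁻(aq)
With molar solubility s: [Ag⁺] = 2s, [SO₄²⁻] = s.
Ksp = [Ag⁺]^2[SO₄²⁻] = (2s)^2 · s = 4s^3
4s^3 = 1.24×10⁻⁵  ⇒  s^3 = 3.10×10⁻⁶
Taking the 3rd root, s = 1.46×10⁻² M.

1.46×10⁻² M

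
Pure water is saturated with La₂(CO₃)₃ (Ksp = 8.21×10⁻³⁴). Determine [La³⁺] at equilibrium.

1.89×10⁻⁷ M

La₂(CO₃)₃(s) ⇌ 2 La³⁺(aq) + 3 CO₃²⁻(aq)
For each mole of La₂(CO₃)₃ that dissolves per liter, [La³⁺] = 2s and [CO₃²⁻] = 3s; let s denote this solubility.
Ksp = [La³⁺]^2[CO₃²⁻]^3 = (2s)^2 · (3s)^3 = 108s^5 = 8.21×10⁻³⁴
s = 9.47×10⁻⁸ mol L⁻¹
[La³⁺] = 2s = 1.89×10⁻⁷ mol L⁻¹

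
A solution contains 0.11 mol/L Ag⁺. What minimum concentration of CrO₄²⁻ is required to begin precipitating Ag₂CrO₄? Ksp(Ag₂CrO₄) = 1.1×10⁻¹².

9.1×10⁻¹¹ M

Precipitation of each salt begins when its ion product equals Ksp.
Ag₂CrO₄(s) ⇌ 2 Ag⁺(aq) + CrO₄²⁻(aq)
Ksp = [Ag⁺]^2[CrO₄²⁻] = [CrO₄²⁻](0.11)^2
[CrO₄²⁻] = 1.1×10⁻¹² / (0.11)^2 = 9.1×10⁻¹¹
[CrO₄²⁻] = 9.1×10⁻¹¹ mol/L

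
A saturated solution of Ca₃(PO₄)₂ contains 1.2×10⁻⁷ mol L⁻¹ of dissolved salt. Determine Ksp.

Ca₃(PO₄)₂(s) ⇌ 3 Ca²⁺(aq) + 2 PO₄³⁻(aq)
Let s be the molar solubility. Then [Ca²⁺] = 3s and [PO₄³⁻] = 2s.
Ksp = [Ca²⁺]^3[PO₄³⁻]^2 = (3s)^3 · (2s)^2 = 108s^5
Ksp = 108 × (1.2×10⁻⁷)^5 = 2.7×10⁻³³

Ksp = 2.7×10⁻³³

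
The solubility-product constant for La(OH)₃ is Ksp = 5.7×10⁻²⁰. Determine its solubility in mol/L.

6.8×10⁻⁶ M

La(OH)₃(s) ⇌ La³⁺(aq) + 3 OH⁻(aq)
For each mole of La(OH)₃ that dissolves per liter, [La³⁺] = s and [OH⁻] = 3s; let s denote this solubility.
Ksp = [La³⁺][OH⁻]^3 = s · (3s)^3 = 27s^4
27s^4 = 5.7×10⁻²⁰  ⇒  s^4 = 2.1×10⁻²¹
s = (2.1×10⁻²¹)^(1/4) = 6.8×10⁻⁶ mol/L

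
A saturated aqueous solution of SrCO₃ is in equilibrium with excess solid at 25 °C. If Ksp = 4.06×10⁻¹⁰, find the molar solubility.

2.01×10⁻⁵ M

SrCO₃(s) ⇌ Sr²⁺(aq) + CO₃²⁻(aq)
If s mol/L of SrCO₃ dissolves, [Sr²⁺] = s and [CO₃²⁻] = s.
Ksp = [Sr²⁺][CO₃²⁻] = s · s = s^2
s^2 = 4.06×10⁻¹⁰
s = 2.01×10⁻⁵ mol/L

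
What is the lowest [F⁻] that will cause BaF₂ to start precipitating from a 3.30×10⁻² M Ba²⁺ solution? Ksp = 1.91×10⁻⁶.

7.61×10⁻³ M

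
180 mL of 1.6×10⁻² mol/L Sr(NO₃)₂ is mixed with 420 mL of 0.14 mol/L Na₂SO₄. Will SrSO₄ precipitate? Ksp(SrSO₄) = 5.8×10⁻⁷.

Yes

After mixing, V = 180 mL + 420 mL = 600 mL.
[Sr²⁺] = (1.6×10⁻²)(180)/600 = 4.8×10⁻³ mol/L
[SO₄²⁻] = (0.14)(420)/600 = 9.8×10⁻² mol/L
Q = [Sr²⁺][SO₄²⁻] = 4.7×10⁻⁴
Since Q (4.7×10⁻⁴) exceeds Ksp (5.8×10⁻⁷), SrSO₄ will precipitate.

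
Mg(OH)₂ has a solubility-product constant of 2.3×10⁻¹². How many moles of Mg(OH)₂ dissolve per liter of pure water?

Mg(OH)₂(s) ⇌ Mg²⁺(aq) + 2 OH⁻(aq)
Let s be the molar solubility. Then [Mg²⁺] = s and [OH⁻] = 2s.
Ksp = [Mg²⁺][OH⁻]^2 = s · (2s)^2 = 4s^3
4s^3 = 2.3×10⁻¹²  ⇒  s^3 = 5.8×10⁻¹³
s = 8.3×10⁻⁵ mol L⁻¹

8.3×10⁻⁵ M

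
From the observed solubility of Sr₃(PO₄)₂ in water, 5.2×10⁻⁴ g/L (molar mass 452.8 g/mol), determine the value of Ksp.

Convert to molarity: s = 5.2×10⁻⁴ / 452.8 = 1.148×10⁻⁶ mol/L
Sr₃(PO₄)₂(s) ⇌ 3 Sr²⁺(aq) + 2 PO₄³⁻(aq)
With molar solubility s: [Sr²⁺] = 3s, [PO₄³⁻] = 2s.
Ksp = [Sr²⁺]^3[PO₄³⁻]^2 = (3s)^3 · (2s)^2 = 108s^5
Ksp = 108 × (1.148×10⁻⁶)^5 = 2.2×10⁻²⁸

Ksp = 2.2×10⁻²⁸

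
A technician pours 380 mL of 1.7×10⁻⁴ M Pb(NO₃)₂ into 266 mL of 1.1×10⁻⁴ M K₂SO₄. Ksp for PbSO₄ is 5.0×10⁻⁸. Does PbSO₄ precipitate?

No

After mixing, V = 380 mL + 266 mL = 646 mL.
[Pb²⁺] = (1.7×10⁻⁴)(380)/646 = 1.0×10⁻⁴ M
[SO₄²⁻] = (1.1×10⁻⁴)(266)/646 = 4.5×10⁻⁵ M
Q = [Pb²⁺][SO₄²⁻] = 4.5×10⁻⁹
Q = 4.5×10⁻⁹ < Ksp = 5.0×10⁻⁸, so the solution is unsaturated and no precipitate forms.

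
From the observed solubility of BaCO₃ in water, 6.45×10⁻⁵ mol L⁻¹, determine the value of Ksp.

Ksp = 4.16×10⁻⁹

BaCO₃(s) ⇌ Ba²⁺(aq) + CO₃²⁻(aq)
If s mol/L of BaCO₃ dissolves, [Ba²⁺] = s and [CO₃²⁻] = s.
Ksp = [Ba²⁺][CO₃²⁻] = s · s = s^2
Ksp = (6.45×10⁻⁵)^2 = 4.16×10⁻⁹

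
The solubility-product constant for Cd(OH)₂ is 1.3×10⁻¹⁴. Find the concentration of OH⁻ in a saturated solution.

3.0×10⁻⁵ M

Cd(OH)₂(s) ⇌ Cd²⁺(aq) + 2 OH⁻(aq)
With molar solubility s: [Cd²⁺] = s, [OH⁻] = 2s.
Ksp = [Cd²⁺][OH⁻]^2 = s · (2s)^2 = 4s^3 = 1.3×10⁻¹⁴
s = 1.5×10⁻⁵ mol L⁻¹
[OH⁻] = 2s = 3.0×10⁻⁵ mol L⁻¹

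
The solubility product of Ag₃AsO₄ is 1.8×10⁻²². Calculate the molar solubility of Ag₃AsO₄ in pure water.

Ag₃AsO₄(s) ⇌ 3 Ag⁺(aq) + AsO₄³⁻(aq)
For each mole of Ag₃AsO₄ that dissolves per liter, [Ag⁺] = 3s and [AsO₄³⁻] = s; let s denote this solubility.
Ksp = [Ag⁺]^3[AsO₄³⁻] = (3s)^3 · s = 27s^4
27s^4 = 1.8×10⁻²²  ⇒  s^4 = 6.7×10⁻²⁴
s = (6.7×10⁻²⁴)^(1/4) = 1.6×10⁻⁶ mol L⁻¹

1.6×10⁻⁶ M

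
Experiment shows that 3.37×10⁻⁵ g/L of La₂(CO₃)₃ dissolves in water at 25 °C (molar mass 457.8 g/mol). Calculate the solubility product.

Ksp = 2.33×10⁻³⁴

s = (3.37×10⁻⁵ g L⁻¹)/(457.8 g mol⁻¹) = 7.3613×10⁻⁸ M
La₂(CO₃)₃(s) ⇌ 2 La³⁺(aq) + 3 CO₃²⁻(aq)
For each mole of La₂(CO₃)₃ that dissolves per liter, [La³⁺] = 2s and [CO₃²⁻] = 3s; let s denote this solubility.
Ksp = [La³⁺]^2[CO₃²⁻]^3 = (2s)^2 · (3s)^3 = 108s^5
Ksp = 108 × (7.3613×10⁻⁸)^5 = 2.33×10⁻³⁴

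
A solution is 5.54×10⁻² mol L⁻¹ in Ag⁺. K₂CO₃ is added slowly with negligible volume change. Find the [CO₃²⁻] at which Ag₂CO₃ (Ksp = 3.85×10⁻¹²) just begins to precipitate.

A salt starts to precipitate once the ion product Q reaches its Ksp.
Ag₂CO₃(s) ⇌ 2 Ag⁺(aq) + CO₃²⁻(aq)
Ksp = [Ag⁺]^2[CO₃²⁻] = [CO₃²⁻](5.54×10⁻²)^2
[CO₃²⁻] = 3.85×10⁻¹² / (5.54×10⁻²)^2 = 1.25×10⁻⁹
[CO₃²⁻] = 1.25×10⁻⁹ mol L⁻¹

1.25×10⁻⁹ M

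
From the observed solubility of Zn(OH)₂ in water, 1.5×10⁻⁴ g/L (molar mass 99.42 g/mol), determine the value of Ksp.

Molar solubility s = (1.5×10⁻⁴ g/L) / (99.42 g/mol) = 1.509×10⁻⁶ mol/L
Zn(OH)₂(s) ⇌ Zn²⁺(aq) + 2 OH⁻(aq)
Call the molar solubility s, so that [Zn²⁺] = s and [OH⁻] = 2s.
Ksp = [Zn²⁺][OH⁻]^2 = s · (2s)^2 = 4s^3
Ksp = 4 × (1.509×10⁻⁶)^3 = 1.4×10⁻¹⁷

Ksp = 1.4×10⁻¹⁷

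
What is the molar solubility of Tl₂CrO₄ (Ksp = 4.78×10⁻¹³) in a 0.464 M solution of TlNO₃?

2.22×10⁻¹² M

Tl₂CrO₄(s) ⇌ 2 Tl⁺(aq) + CrO₄²⁻(aq)
With Tl⁺ already at 0.464 M and s small, take [Tl⁺] ≈ 0.464 M and [CrO₄²⁻] = s.
Ksp = [Tl⁺]^2[CrO₄²⁻] = (0.464)^2s
s = 4.78×10⁻¹³ / (0.464)^2 = 2.22×10⁻¹²
s = 2.22×10⁻¹² M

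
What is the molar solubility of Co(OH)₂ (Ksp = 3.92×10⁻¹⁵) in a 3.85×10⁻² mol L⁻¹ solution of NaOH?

2.64×10⁻¹² M

Co(OH)₂(s) ⇌ Co²⁺(aq) + 2 OH⁻(aq)
With OH⁻ already at 3.85×10⁻² mol L⁻¹ and s small, take [OH⁻] ≈ 3.85×10⁻² mol L⁻¹ and [Co²⁺] = s.
Ksp = [Co²⁺][OH⁻]^2 = s(3.85×10⁻²)^2
s = 3.92×10⁻¹⁵ / (3.85×10⁻²)^2 = 2.64×10⁻¹²
s = 2.64×10⁻¹² mol L⁻¹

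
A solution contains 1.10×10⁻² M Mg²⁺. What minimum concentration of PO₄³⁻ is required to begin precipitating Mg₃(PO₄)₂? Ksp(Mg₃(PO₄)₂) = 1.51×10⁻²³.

3.37×10⁻⁹ M

Precipitation of each salt begins when its ion product equals Ksp.
Mg₃(PO₄)₂(s) ⇌ 3 Mg²⁺(aq) + 2 PO₄³⁻(aq)
Ksp = [Mg²⁺]^3[PO₄³⁻]^2 = [PO₄³⁻]^2(1.10×10⁻²)^3
[PO₄³⁻]^2 = 1.51×10⁻²³ / (1.10×10⁻²)^3 = 1.13×10⁻¹⁷
[PO₄³⁻] = 3.37×10⁻⁹ M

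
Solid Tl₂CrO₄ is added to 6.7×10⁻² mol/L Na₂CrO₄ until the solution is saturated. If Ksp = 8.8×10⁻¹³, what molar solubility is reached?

1.8×10⁻⁶ M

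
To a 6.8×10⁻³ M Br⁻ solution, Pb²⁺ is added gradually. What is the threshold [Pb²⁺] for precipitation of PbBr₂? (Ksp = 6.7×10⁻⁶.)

0.14 M

A salt starts to precipitate once the ion product Q reaches its Ksp.
PbBr₂(s) ⇌ Pb²⁺(aq) + 2 Br⁻(aq)
Ksp = [Pb²⁺][Br⁻]^2 = [Pb²⁺](6.8×10⁻³)^2
[Pb²⁺] = 6.7×10⁻⁶ / (6.8×10⁻³)^2 = 0.14
[Pb²⁺] = 0.14 M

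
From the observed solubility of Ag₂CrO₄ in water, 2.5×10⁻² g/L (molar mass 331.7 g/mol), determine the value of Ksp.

s = (2.5×10⁻² g L⁻¹)/(331.7 g mol⁻¹) = 7.537×10⁻⁵ M
Ag₂CrO₄(s) ⇌ 2 Ag⁺(aq) + CrO₄²⁻(aq)
If s mol/L of Ag₂CrO₄ dissolves, [Ag⁺] = 2s and [CrO₄²⁻] = s.
Ksp = [Ag⁺]^2[CrO₄²⁻] = (2s)^2 · s = 4s^3
Ksp = 4 × (7.537×10⁻⁵)^3 = 1.7×10⁻¹²

Ksp = 1.7×10⁻¹²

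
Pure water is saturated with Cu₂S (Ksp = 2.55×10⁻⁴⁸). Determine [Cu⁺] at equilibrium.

Cu₂S(s) ⇌ 2 Cu⁺(aq) + S²⁻(aq)
For each mole of Cu₂S that dissolves per liter, [Cu⁺] = 2s and [S²⁻] = s; let s denote this solubility.
Ksp = [Cu⁺]^2[S²⁻] = (2s)^2 · s = 4s^3 = 2.55×10⁻⁴⁸
s = 8.61×10⁻¹⁷ mol L⁻¹
[Cu⁺] = 2s = 1.72×10⁻¹⁶ mol L⁻¹

1.72×10⁻¹⁶ M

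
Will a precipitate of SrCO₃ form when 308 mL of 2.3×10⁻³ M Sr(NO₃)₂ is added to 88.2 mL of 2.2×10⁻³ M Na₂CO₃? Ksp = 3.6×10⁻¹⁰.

After mixing, V = 308 mL + 88.2 mL = 396.2 mL.
[Sr²⁺] = (2.3×10⁻³)(308)/396.2 = 1.8×10⁻³ M
[CO₃²⁻] = (2.2×10⁻³)(88.2)/396.2 = 4.9×10⁻⁴ M
Q = [Sr²⁺][CO₃²⁻] = 8.8×10⁻⁷
Q = 8.8×10⁻⁷ > Ksp = 3.6×10⁻¹⁰, so the solution is supersaturated and SrCO₃ precipitates.

Yes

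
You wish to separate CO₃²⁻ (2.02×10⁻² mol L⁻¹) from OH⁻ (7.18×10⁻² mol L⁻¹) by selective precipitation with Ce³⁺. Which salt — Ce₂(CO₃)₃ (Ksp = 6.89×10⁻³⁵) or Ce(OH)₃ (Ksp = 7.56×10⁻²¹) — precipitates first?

Each salt precipitates once Q = Ksp for that salt.
For Ce₂(CO₃)₃: [Ce³⁺] = (Ksp/[CO₃²⁻]^3)^(1/2) = 2.89×10⁻¹⁵ mol L⁻¹
For Ce(OH)₃: [Ce³⁺] = (Ksp/[OH⁻]^3) = 2.04×10⁻¹⁷ mol L⁻¹
The smaller threshold [Ce³⁺] is reached first, so Ce(OH)₃ precipitates first.

Ce(OH)₃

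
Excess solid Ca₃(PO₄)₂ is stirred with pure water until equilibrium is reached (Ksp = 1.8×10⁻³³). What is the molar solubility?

1.1×10⁻⁷ M

Ca₃(PO₄)₂(s) ⇌ 3 Ca²⁺(aq) + 2 PO₄³⁻(aq)
Call the molar solubility s, so that [Ca²⁺] = 3s and [PO₄³⁻] = 2s.
Ksp = [Ca²⁺]^3[PO₄³⁻]^2 = (3s)^3 · (2s)^2 = 108s^5
108s^5 = 1.8×10⁻³³  ⇒  s^5 = 1.7×10⁻³⁵
s = 1.1×10⁻⁷ mol/L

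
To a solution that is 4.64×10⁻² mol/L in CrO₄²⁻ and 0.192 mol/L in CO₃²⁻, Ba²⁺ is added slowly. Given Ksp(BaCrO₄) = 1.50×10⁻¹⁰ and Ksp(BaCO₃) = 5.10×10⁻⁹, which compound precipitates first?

BaCrO₄

Each salt precipitates once Q = Ksp for that salt.
For BaCrO₄: [Ba²⁺] = (Ksp/[CrO₄²⁻]) = 3.23×10⁻⁹ mol/L
For BaCO₃: [Ba²⁺] = (Ksp/[CO₃²⁻]) = 2.66×10⁻⁸ mol/L
BaCrO₄ requires the lower [Ba²⁺], so it precipitates first.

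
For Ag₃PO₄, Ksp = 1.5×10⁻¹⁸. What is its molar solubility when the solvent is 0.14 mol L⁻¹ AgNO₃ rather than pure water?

Ag₃PO₄(s) ⇌ 3 Ag⁺(aq) + PO₄³⁻(aq)
Let s be the solubility of Ag₃PO₄ here. The common ion gives [Ag⁺] ≈ 0.14 mol L⁻¹, and [PO₄³⁻] = s.
Ksp = [Ag⁺]^3[PO₄³⁻] = (0.14)^3s
s = 1.5×10⁻¹⁸ / (0.14)^3 = 5.5×10⁻¹⁶
s = 5.5×10⁻¹⁶ mol L⁻¹

5.5×10⁻¹⁶ M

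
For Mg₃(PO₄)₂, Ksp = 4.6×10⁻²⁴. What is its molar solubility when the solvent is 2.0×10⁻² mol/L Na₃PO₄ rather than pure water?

7.5×10⁻⁸ M

Mg₃(PO₄)₂(s) ⇌ 3 Mg²⁺(aq) + 2 PO₄³⁻(aq)
The solution already contains PO₄³⁻ at 2.0×10⁻² mol/L. Let s be the molar solubility of Mg₃(PO₄)₂.
[PO₄³⁻] ≈ 2.0×10⁻² mol/L (common ion dominates); [Mg²⁺] = 3s.
Ksp = [Mg²⁺]^3[PO₄³⁻]^2 = (3s)^3(2.0×10⁻²)^2
(3s)^3 = 4.6×10⁻²⁴ / (2.0×10⁻²)^2 = 1.2×10⁻²⁰
s = 7.5×10⁻⁸ mol/L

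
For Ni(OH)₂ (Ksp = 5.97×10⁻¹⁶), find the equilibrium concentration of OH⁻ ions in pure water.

1.06×10⁻⁵ M

Ni(OH)₂(s) ⇌ Ni²⁺(aq) + 2 OH⁻(aq)
With molar solubility s: [Ni²⁺] = s, [OH⁻] = 2s.
Ksp = [Ni²⁺][OH⁻]^2 = s · (2s)^2 = 4s^3 = 5.97×10⁻¹⁶
s = 5.30×10⁻⁶ mol L⁻¹
[OH⁻] = 2s = 1.06×10⁻⁵ mol L⁻¹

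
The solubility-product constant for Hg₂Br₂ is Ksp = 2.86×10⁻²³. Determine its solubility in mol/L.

Hg₂Br₂(s) ⇌ Hg₂²⁺(aq) + 2 Br⁻(aq)
With molar solubility s: [Hg₂²⁺] = s, [Br⁻] = 2s.
Ksp = [Hg₂²⁺][Br⁻]^2 = s · (2s)^2 = 4s^3
4s^3 = 2.86×10⁻²³  ⇒  s^3 = 7.15×10⁻²⁴
s = 1.93×10⁻⁸ M

1.93×10⁻⁸ M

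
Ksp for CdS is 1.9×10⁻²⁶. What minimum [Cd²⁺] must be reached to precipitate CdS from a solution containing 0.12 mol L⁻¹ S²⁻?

1.6×10⁻²⁵ M

Precipitation of each salt begins when its ion product equals Ksp.
CdS(s) ⇌ Cd²⁺(aq) + S²⁻(aq)
Ksp = [Cd²⁺][S²⁻] = [Cd²⁺](0.12)
[Cd²⁺] = 1.9×10⁻²⁶ / (0.12) = 1.6×10⁻²⁵
[Cd²⁺] = 1.6×10⁻²⁵ mol L⁻¹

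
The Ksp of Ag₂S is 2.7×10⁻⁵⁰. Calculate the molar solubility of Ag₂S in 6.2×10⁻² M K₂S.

3.3×10⁻²⁵ M

Ag₂S(s) ⇌ 2 Ag⁺(aq) + S²⁻(aq)
The solution already contains S²⁻ at 6.2×10⁻² M. Let s be the molar solubility of Ag₂S.
[S²⁻] ≈ 6.2×10⁻² M (common ion dominates); [Ag⁺] = 2s.
Ksp = [Ag⁺]^2[S²⁻] = (2s)^2(6.2×10⁻²)
(2s)^2 = 2.7×10⁻⁵⁰ / (6.2×10⁻²) = 4.4×10⁻⁴⁹
s = 3.3×10⁻²⁵ M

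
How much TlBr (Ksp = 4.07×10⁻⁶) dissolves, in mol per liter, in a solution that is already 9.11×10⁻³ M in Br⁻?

4.47×10⁻⁴ M

TlBr(s) ⇌ Tl⁺(aq) + Br⁻(aq)
The solution already contains Br⁻ at 9.11×10⁻³ M. Let s be the molar solubility of TlBr.
[Br⁻] ≈ 9.11×10⁻³ M (common ion dominates); [Tl⁺] = s.
Ksp = [Tl⁺][Br⁻] = s(9.11×10⁻³)
s = 4.07×10⁻⁶ / (9.11×10⁻³) = 4.47×10⁻⁴
s = 4.47×10⁻⁴ M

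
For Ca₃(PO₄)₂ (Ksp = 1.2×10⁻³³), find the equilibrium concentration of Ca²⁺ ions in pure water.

3.1×10⁻⁷ M

Ca₃(PO₄)₂(s) ⇌ 3 Ca²⁺(aq) + 2 PO₄³⁻(aq)
Call the molar solubility s, so that [Ca²⁺] = 3s and [PO₄³⁻] = 2s.
Ksp = [Ca²⁺]^3[PO₄³⁻]^2 = (3s)^3 · (2s)^2 = 108s^5 = 1.2×10⁻³³
s = 1.0×10⁻⁷ mol/L
[Ca²⁺] = 3s = 3.1×10⁻⁷ mol/L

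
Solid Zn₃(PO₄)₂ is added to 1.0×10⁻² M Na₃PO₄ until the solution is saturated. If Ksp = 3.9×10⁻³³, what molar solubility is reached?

1.1×10⁻¹⁰ M

Zn₃(PO₄)₂(s) ⇌ 3 Zn²⁺(aq) + 2 PO₄³⁻(aq)
PO₄³⁻ is already present at 1.0×10⁻² M. If s mol/L of Zn₃(PO₄)₂ dissolves, [Zn²⁺] = 3s while [PO₄³⁻] ≈ 1.0×10⁻² M.
Ksp = [Zn²⁺]^3[PO₄³⁻]^2 = (3s)^3(1.0×10⁻²)^2
(3s)^3 = 3.9×10⁻³³ / (1.0×10⁻²)^2 = 3.9×10⁻²⁹
s = 1.1×10⁻¹⁰ M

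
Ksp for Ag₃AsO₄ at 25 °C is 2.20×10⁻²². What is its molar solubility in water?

1.69×10⁻⁶ M

Ag₃AsO₄(s) ⇌ 3 Ag⁺(aq) + AsO₄³⁻(aq)
For each mole of Ag₃AsO₄ that dissolves per liter, [Ag⁺] = 3s and [AsO₄³⁻] = s; let s denote this solubility.
Ksp = [Ag⁺]^3[AsO₄³⁻] = (3s)^3 · s = 27s^4
27s^4 = 2.20×10⁻²²  ⇒  s^4 = 8.15×10⁻²⁴
s = 1.69×10⁻⁶ mol/L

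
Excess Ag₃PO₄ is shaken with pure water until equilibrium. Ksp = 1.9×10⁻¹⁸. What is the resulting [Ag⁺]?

4.9×10⁻⁵ M

Ag₃PO₄(s) ⇌ 3 Ag⁺(aq) + PO₄³⁻(aq)
For each mole of Ag₃PO₄ that dissolves per liter, [Ag⁺] = 3s and [PO₄³⁻] = s; let s denote this solubility.
Ksp = [Ag⁺]^3[PO₄³⁻] = (3s)^3 · s = 27s^4 = 1.9×10⁻¹⁸
s = 1.6×10⁻⁵ M
[Ag⁺] = 3s = 4.9×10⁻⁵ M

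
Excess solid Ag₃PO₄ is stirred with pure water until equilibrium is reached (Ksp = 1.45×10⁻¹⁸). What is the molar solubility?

Ag₃PO₄(s) ⇌ 3 Ag⁺(aq) + PO₄³⁻(aq)
For each mole of Ag₃PO₄ that dissolves per liter, [Ag⁺] = 3s and [PO₄³⁻] = s; let s denote this solubility.
Ksp = [Ag⁺]^3[PO₄³⁻] = (3s)^3 · s = 27s^4
27s^4 = 1.45×10⁻¹⁸  ⇒  s^4 = 5.37×10⁻²⁰
Taking the 4th root, s = 1.52×10⁻⁵ mol L⁻¹.

1.52×10⁻⁵ M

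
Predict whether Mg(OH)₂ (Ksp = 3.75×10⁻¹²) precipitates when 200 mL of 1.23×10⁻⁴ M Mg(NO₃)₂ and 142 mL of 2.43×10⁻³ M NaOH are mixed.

The combined volume is 342 mL.
[Mg²⁺] = (1.23×10⁻⁴)(200)/342 = 7.19×10⁻⁵ M
[OH⁻] = (2.43×10⁻³)(142)/342 = 1.01×10⁻³ M
Q = [Mg²⁺][OH⁻]^2 = 7.32×10⁻¹¹
Q = 7.32×10⁻¹¹ > Ksp = 3.75×10⁻¹², so the solution is supersaturated and Mg(OH)₂ precipitates.

Yes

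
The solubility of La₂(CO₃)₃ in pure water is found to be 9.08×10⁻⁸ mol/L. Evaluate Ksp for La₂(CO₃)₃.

Ksp = 6.67×10⁻³⁴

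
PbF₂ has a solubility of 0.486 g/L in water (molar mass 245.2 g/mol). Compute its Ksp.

Ksp = 3.11×10⁻⁸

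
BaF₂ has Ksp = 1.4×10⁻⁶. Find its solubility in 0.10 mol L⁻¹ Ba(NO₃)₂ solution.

1.9×10⁻³ M

BaF₂(s) ⇌ Ba²⁺(aq) + 2 F⁻(aq)
Let s be the solubility of BaF₂ here. The common ion gives [Ba²⁺] ≈ 0.10 mol L⁻¹, and [F⁻] = 2s.
Ksp = [Ba²⁺][F⁻]^2 = (0.10)(2s)^2
(2s)^2 = 1.4×10⁻⁶ / (0.10) = 1.4×10⁻⁵
s = 1.9×10⁻³ mol L⁻¹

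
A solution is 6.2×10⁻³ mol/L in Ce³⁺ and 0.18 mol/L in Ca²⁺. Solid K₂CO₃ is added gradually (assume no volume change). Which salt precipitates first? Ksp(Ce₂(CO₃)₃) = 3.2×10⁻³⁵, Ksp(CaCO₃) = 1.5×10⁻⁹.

A salt starts to precipitate once the ion product Q reaches its Ksp.
For Ce₂(CO₃)₃: [CO₃²⁻] = (Ksp/[Ce³⁺]^2)^(1/3) = 9.4×10⁻¹¹ mol/L
For CaCO₃: [CO₃²⁻] = (Ksp/[Ca²⁺]) = 8.3×10⁻⁹ mol/L
Ce₂(CO₃)₃ requires the lower [CO₃²⁻], so it precipitates first.

Ce₂(CO₃)₃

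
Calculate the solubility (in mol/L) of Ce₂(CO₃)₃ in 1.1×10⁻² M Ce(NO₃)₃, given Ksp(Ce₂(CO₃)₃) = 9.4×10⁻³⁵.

3.1×10⁻¹¹ M

Ce₂(CO₃)₃(s) ⇌ 2 Ce³⁺(aq) + 3 CO₃²⁻(aq)
The solution already contains Ce³⁺ at 1.1×10⁻² M. Let s be the molar solubility of Ce₂(CO₃)₃.
[Ce³⁺] ≈ 1.1×10⁻² M (common ion dominates); [CO₃²⁻] = 3s.
Ksp = [Ce³⁺]^2[CO₃²⁻]^3 = (1.1×10⁻²)^2(3s)^3
(3s)^3 = 9.4×10⁻³⁵ / (1.1×10⁻²)^2 = 7.8×10⁻³¹
s = 3.1×10⁻¹¹ M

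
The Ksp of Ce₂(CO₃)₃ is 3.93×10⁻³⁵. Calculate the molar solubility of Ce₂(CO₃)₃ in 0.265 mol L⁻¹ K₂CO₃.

2.30×10⁻¹⁷ M

Ce₂(CO₃)₃(s) ⇌ 2 Ce³⁺(aq) + 3 CO₃²⁻(aq)
CO₃²⁻ is already present at 0.265 mol L⁻¹. If s mol/L of Ce₂(CO₃)₃ dissolves, [Ce³⁺] = 2s while [CO₃²⁻] ≈ 0.265 mol L⁻¹.
Ksp = [Ce³⁺]^2[CO₃²⁻]^3 = (2s)^2(0.265)^3
(2s)^2 = 3.93×10⁻³⁵ / (0.265)^3 = 2.11×10⁻³³
s = 2.30×10⁻¹⁷ mol L⁻¹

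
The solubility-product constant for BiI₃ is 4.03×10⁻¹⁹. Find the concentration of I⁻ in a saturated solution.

BiI₃(s) ⇌ Bi³⁺(aq) + 3 I⁻(aq)
Let s be the molar solubility. Then [Bi³⁺] = s and [I⁻] = 3s.
Ksp = [Bi³⁺][I⁻]^3 = s · (3s)^3 = 27s^4 = 4.03×10⁻¹⁹
s = 1.11×10⁻⁵ mol L⁻¹
[I⁻] = 3s = 3.32×10⁻⁵ mol L⁻¹

3.32×10⁻⁵ M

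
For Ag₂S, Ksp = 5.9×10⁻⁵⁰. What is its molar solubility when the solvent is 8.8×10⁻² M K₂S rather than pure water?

4.1×10⁻²⁵ M

Ag₂S(s) ⇌ 2 Ag⁺(aq) + S²⁻(aq)
Let s be the solubility of Ag₂S here. The common ion gives [S²⁻] ≈ 8.8×10⁻² M, and [Ag⁺] = 2s.
Ksp = [Ag⁺]^2[S²⁻] = (2s)^2(8.8×10⁻²)
(2s)^2 = 5.9×10⁻⁵⁰ / (8.8×10⁻²) = 6.7×10⁻⁴⁹
s = 4.1×10⁻²⁵ M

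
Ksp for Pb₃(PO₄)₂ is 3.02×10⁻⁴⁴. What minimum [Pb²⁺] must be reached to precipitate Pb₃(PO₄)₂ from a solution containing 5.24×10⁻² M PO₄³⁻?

2.22×10⁻¹⁴ M

The threshold for precipitation is Q = Ksp.
Pb₃(PO₄)₂(s) ⇌ 3 Pb²⁺(aq) + 2 PO₄³⁻(aq)
Ksp = [Pb²⁺]^3[PO₄³⁻]^2 = [Pb²⁺]^3(5.24×10⁻²)^2
[Pb²⁺]^3 = 3.02×10⁻⁴⁴ / (5.24×10⁻²)^2 = 1.10×10⁻⁴¹
[Pb²⁺] = 2.22×10⁻¹⁴ M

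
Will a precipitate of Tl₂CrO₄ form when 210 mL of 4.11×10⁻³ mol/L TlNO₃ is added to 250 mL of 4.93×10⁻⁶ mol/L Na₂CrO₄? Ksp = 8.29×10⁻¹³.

The combined volume is 460 mL.
[Tl⁺] = (4.11×10⁻³)(210)/460 = 1.88×10⁻³ mol/L
[CrO₄²⁻] = (4.93×10⁻⁶)(250)/460 = 2.68×10⁻⁶ mol/L
Q = [Tl⁺]^2[CrO₄²⁻] = 9.43×10⁻¹²
Because Q > Ksp (9.43×10⁻¹² vs 8.29×10⁻¹³), a precipitate of Tl₂CrO₄ forms.

Yes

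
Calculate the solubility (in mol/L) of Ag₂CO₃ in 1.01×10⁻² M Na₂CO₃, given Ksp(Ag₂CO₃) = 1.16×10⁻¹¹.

1.69×10⁻⁵ M

Ag₂CO₃(s) ⇌ 2 Ag⁺(aq) + CO₃²⁻(aq)
The solution already contains CO₃²⁻ at 1.01×10⁻² M. Let s be the molar solubility of Ag₂CO₃.
[CO₃²⁻] ≈ 1.01×10⁻² M (common ion dominates); [Ag⁺] = 2s.
Ksp = [Ag⁺]^2[CO₃²⁻] = (2s)^2(1.01×10⁻²)
(2s)^2 = 1.16×10⁻¹¹ / (1.01×10⁻²) = 1.15×10⁻⁹
s = 1.69×10⁻⁵ M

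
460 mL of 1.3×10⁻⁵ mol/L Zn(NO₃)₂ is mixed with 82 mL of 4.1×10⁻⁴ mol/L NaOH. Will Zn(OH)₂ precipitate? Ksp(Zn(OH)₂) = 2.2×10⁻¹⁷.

Yes

Total volume after mixing = 460 + 82 = 542 mL.
[Zn²⁺] = (1.3×10⁻⁵)(460)/542 = 1.1×10⁻⁵ mol/L
[OH⁻] = (4.1×10⁻⁴)(82)/542 = 6.2×10⁻⁵ mol/L
Q = [Zn²⁺][OH⁻]^2 = 4.2×10⁻¹⁴
Because Q > Ksp (4.2×10⁻¹⁴ vs 2.2×10⁻¹⁷), a precipitate of Zn(OH)₂ forms.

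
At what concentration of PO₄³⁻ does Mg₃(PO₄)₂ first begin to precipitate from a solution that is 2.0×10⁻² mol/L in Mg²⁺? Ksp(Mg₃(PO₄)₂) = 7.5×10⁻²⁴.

9.7×10⁻¹⁰ M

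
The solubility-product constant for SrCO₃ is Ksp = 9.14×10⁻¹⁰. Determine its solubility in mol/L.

SrCO₃(s) ⇌ Sr²⁺(aq) + CO₃²⁻(aq)
If s mol/L of SrCO₃ dissolves, [Sr²⁺] = s and [CO₃²⁻] = s.
Ksp = [Sr²⁺][CO₃²⁻] = s · s = s^2
s^2 = 9.14×10⁻¹⁰
s = 3.02×10⁻⁵ mol/L

3.02×10⁻⁵ M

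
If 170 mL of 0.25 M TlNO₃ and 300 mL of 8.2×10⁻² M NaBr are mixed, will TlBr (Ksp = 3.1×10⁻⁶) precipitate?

Yes

The combined volume is 470 mL.
[Tl⁺] = (0.25)(170)/470 = 9.0×10⁻² M
[Br⁻] = (8.2×10⁻²)(300)/470 = 5.2×10⁻² M
Q = [Tl⁺][Br⁻] = 4.7×10⁻³
Because Q > Ksp (4.7×10⁻³ vs 3.1×10⁻⁶), a precipitate of TlBr forms.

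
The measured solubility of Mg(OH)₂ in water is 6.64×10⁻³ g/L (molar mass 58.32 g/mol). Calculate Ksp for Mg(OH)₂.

Convert to molarity: s = 6.64×10⁻³ / 58.32 = 1.1385×10⁻⁴ mol/L
Mg(OH)₂(s) ⇌ Mg²⁺(aq) + 2 OH⁻(aq)
Call the molar solubility s, so that [Mg²⁺] = s and [OH⁻] = 2s.
Ksp = [Mg²⁺][OH⁻]^2 = s · (2s)^2 = 4s^3
Ksp = 4 × (1.1385×10⁻⁴)^3 = 5.90×10⁻¹²

Ksp = 5.90×10⁻¹²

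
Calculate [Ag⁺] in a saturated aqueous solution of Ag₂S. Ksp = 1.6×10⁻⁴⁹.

Ag₂S(s) ⇌ 2 Ag⁺(aq) + S²⁻(aq)
If s mol/L of Ag₂S dissolves, [Ag⁺] = 2s and [S²⁻] = s.
Ksp = [Ag⁺]^2[S²⁻] = (2s)^2 · s = 4s^3 = 1.6×10⁻⁴⁹
s = 3.4×10⁻¹⁷ mol L⁻¹
[Ag⁺] = 2s = 6.8×10⁻¹⁷ mol L⁻¹

6.8×10⁻¹⁷ M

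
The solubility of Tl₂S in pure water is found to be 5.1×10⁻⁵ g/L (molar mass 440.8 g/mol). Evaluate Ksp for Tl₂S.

Convert to molarity: s = 5.1×10⁻⁵ / 440.8 = 1.157×10⁻⁷ mol/L
Tl₂S(s) ⇌ 2 Tl⁺(aq) + S²⁻(aq)
Let s be the molar solubility. Then [Tl⁺] = 2s and [S²⁻] = s.
Ksp = [Tl⁺]^2[S²⁻] = (2s)^2 · s = 4s^3
Ksp = 4 × (1.157×10⁻⁷)^3 = 6.2×10⁻²¹

Ksp = 6.2×10⁻²¹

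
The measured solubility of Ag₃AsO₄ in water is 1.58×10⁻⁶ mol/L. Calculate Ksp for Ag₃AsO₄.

Ag₃AsO₄(s) ⇌ 3 Ag⁺(aq) + AsO₄³⁻(aq)
With molar solubility s: [Ag⁺] = 3s, [AsO₄³⁻] = s.
Ksp = [Ag⁺]^3[AsO₄³⁻] = (3s)^3 · s = 27s^4
Ksp = 27 × (1.58×10⁻⁶)^4 = 1.68×10⁻²²

Ksp = 1.68×10⁻²²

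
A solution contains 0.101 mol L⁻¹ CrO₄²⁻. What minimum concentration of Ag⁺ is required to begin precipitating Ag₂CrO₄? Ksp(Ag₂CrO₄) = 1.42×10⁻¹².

Precipitation begins when Q = Ksp.
Ag₂CrO₄(s) ⇌ 2 Ag⁺(aq) + CrO₄²⁻(aq)
Ksp = [Ag⁺]^2[CrO₄²⁻] = [Ag⁺]^2(0.101)
[Ag⁺]^2 = 1.42×10⁻¹² / (0.101) = 1.41×10⁻¹¹
[Ag⁺] = 3.75×10⁻⁶ mol L⁻¹

3.75×10⁻⁶ M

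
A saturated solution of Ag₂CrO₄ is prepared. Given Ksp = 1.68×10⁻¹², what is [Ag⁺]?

1.50×10⁻⁴ M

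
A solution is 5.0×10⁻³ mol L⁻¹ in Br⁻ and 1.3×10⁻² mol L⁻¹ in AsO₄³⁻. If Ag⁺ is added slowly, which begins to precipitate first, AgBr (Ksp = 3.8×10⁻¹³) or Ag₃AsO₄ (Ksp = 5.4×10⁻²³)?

AgBr

A salt starts to precipitate once the ion product Q reaches its Ksp.
For AgBr: [Ag⁺] = (Ksp/[Br⁻]) = 7.6×10⁻¹¹ mol L⁻¹
For Ag₃AsO₄: [Ag⁺] = (Ksp/[AsO₄³⁻])^(1/3) = 1.6×10⁻⁷ mol L⁻¹
AgBr requires the lower [Ag⁺], so it precipitates first.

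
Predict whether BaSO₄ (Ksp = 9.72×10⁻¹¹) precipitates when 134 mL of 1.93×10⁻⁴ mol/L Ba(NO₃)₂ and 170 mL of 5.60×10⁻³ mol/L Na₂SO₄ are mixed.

Yes

The combined volume is 304 mL.
[Ba²⁺] = (1.93×10⁻⁴)(134)/304 = 8.51×10⁻⁵ mol/L
[SO₄²⁻] = (5.60×10⁻³)(170)/304 = 3.13×10⁻³ mol/L
Q = [Ba²⁺][SO₄²⁻] = 2.66×10⁻⁷
Because Q > Ksp (2.66×10⁻⁷ vs 9.72×10⁻¹¹), a precipitate of BaSO₄ forms.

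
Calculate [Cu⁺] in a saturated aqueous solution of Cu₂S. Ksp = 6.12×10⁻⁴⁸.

2.30×10⁻¹⁶ M

Cu₂S(s) ⇌ 2 Cu⁺(aq) + S²⁻(aq)
With molar solubility s: [Cu⁺] = 2s, [S²⁻] = s.
Ksp = [Cu⁺]^2[S²⁻] = (2s)^2 · s = 4s^3 = 6.12×10⁻⁴⁸
s = 1.15×10⁻¹⁶ M
[Cu⁺] = 2s = 2.30×10⁻¹⁶ M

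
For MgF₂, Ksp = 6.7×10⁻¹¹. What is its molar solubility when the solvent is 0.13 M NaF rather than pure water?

MgF₂(s) ⇌ Mg²⁺(aq) + 2 F⁻(aq)
Let s be the solubility of MgF₂ here. The common ion gives [F⁻] ≈ 0.13 M, and [Mg²⁺] = s.
Ksp = [Mg²⁺][F⁻]^2 = s(0.13)^2
s = 6.7×10⁻¹¹ / (0.13)^2 = 4.0×10⁻⁹
s = 4.0×10⁻⁹ M

4.0×10⁻⁹ M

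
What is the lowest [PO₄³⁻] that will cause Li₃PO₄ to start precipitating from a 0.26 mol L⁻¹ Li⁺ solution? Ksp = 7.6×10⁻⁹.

4.3×10⁻⁷ M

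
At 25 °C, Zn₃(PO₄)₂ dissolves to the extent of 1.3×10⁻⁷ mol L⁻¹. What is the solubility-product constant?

Zn₃(PO₄)₂(s) ⇌ 3 Zn²⁺(aq) + 2 PO₄³⁻(aq)
Let s be the molar solubility. Then [Zn²⁺] = 3s and [PO₄³⁻] = 2s.
Ksp = [Zn²⁺]^3[PO₄³⁻]^2 = (3s)^3 · (2s)^2 = 108s^5
Ksp = 108 × (1.3×10⁻⁷)^5 = 4.0×10⁻³³

Ksp = 4.0×10⁻³³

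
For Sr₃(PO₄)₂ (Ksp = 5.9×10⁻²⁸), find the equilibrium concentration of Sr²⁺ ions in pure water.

Sr₃(PO₄)₂(s) ⇌ 3 Sr²⁺(aq) + 2 PO₄³⁻(aq)
With molar solubility s: [Sr²⁺] = 3s, [PO₄³⁻] = 2s.
Ksp = [Sr²⁺]^3[PO₄³⁻]^2 = (3s)^3 · (2s)^2 = 108s^5 = 5.9×10⁻²⁸
s = 1.4×10⁻⁶ M
[Sr²⁺] = 3s = 4.2×10⁻⁶ M

4.2×10⁻⁶ M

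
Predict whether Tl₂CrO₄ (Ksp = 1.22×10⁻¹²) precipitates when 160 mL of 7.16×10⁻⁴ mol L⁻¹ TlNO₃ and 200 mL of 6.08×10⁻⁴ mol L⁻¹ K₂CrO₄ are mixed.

Yes

Total volume after mixing = 160 + 200 = 360 mL.
[Tl⁺] = (7.16×10⁻⁴)(160)/360 = 3.18×10⁻⁴ mol L⁻¹
[CrO₄²⁻] = (6.08×10⁻⁴)(200)/360 = 3.38×10⁻⁴ mol L⁻¹
Q = [Tl⁺]^2[CrO₄²⁻] = 3.42×10⁻¹¹
Because Q > Ksp (3.42×10⁻¹¹ vs 1.22×10⁻¹²), a precipitate of Tl₂CrO₄ forms.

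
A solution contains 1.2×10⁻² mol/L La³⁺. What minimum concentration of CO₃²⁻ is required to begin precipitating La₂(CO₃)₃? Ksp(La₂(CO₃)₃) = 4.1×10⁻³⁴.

1.4×10⁻¹⁰ M

Precipitation of each salt begins when its ion product equals Ksp.
La₂(CO₃)₃(s) ⇌ 2 La³⁺(aq) + 3 CO₃²⁻(aq)
Ksp = [La³⁺]^2[CO₃²⁻]^3 = [CO₃²⁻]^3(1.2×10⁻²)^2
[CO₃²⁻]^3 = 4.1×10⁻³⁴ / (1.2×10⁻²)^2 = 2.8×10⁻³⁰
[CO₃²⁻] = 1.4×10⁻¹⁰ mol/L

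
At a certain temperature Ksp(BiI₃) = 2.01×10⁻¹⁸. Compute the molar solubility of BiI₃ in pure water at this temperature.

BiI₃(s) ⇌ Bi³⁺(aq) + 3 I⁻(aq)
Call the molar solubility s, so that [Bi³⁺] = s and [I⁻] = 3s.
Ksp = [Bi³⁺][I⁻]^3 = s · (3s)^3 = 27s^4
27s^4 = 2.01×10⁻¹⁸  ⇒  s^4 = 7.44×10⁻²⁰
s = (7.44×10⁻²⁰)^(1/4) = 1.65×10⁻⁵ mol L⁻¹

1.65×10⁻⁵ M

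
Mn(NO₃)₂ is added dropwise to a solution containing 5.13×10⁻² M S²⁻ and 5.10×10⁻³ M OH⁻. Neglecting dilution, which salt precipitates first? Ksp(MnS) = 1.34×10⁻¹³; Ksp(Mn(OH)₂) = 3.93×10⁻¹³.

MnS

A salt starts to precipitate once the ion product Q reaches its Ksp.
For MnS: [Mn²⁺] = (Ksp/[S²⁻]) = 2.61×10⁻¹² M
For Mn(OH)₂: [Mn²⁺] = (Ksp/[OH⁻]^2) = 1.51×10⁻⁸ M
Since MnS needs less Mn²⁺ to reach saturation, it precipitates first.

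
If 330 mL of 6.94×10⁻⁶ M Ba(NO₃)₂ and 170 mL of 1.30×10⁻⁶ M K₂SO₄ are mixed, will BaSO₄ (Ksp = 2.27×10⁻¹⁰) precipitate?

No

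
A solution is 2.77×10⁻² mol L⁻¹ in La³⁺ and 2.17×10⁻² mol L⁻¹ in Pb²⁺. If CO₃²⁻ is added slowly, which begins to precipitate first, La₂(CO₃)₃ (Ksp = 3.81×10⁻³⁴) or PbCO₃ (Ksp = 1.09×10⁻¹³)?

PbCO₃

A salt starts to precipitate once the ion product Q reaches its Ksp.
For La₂(CO₃)₃: [CO₃²⁻] = (Ksp/[La³⁺]^2)^(1/3) = 7.92×10⁻¹¹ mol L⁻¹
For PbCO₃: [CO₃²⁻] = (Ksp/[Pb²⁺]) = 5.02×10⁻¹² mol L⁻¹
Since PbCO₃ needs less CO₃²⁻ to reach saturation, it precipitates first.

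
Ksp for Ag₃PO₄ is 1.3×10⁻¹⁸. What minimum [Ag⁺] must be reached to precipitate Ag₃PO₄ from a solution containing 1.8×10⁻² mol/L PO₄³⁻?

The threshold for precipitation is Q = Ksp.
Ag₃PO₄(s) ⇌ 3 Ag⁺(aq) + PO₄³⁻(aq)
Ksp = [Ag⁺]^3[PO₄³⁻] = [Ag⁺]^3(1.8×10⁻²)
[Ag⁺]^3 = 1.3×10⁻¹⁸ / (1.8×10⁻²) = 7.2×10⁻¹⁷
[Ag⁺] = 4.2×10⁻⁶ mol/L

4.2×10⁻⁶ M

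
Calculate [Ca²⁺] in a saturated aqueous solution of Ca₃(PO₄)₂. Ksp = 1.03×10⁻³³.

2.97×10⁻⁷ M

Ca₃(PO₄)₂(s) ⇌ 3 Ca²⁺(aq) + 2 PO₄³⁻(aq)
For each mole of Ca₃(PO₄)₂ that dissolves per liter, [Ca²⁺] = 3s and [PO₄³⁻] = 2s; let s denote this solubility.
Ksp = [Ca²⁺]^3[PO₄³⁻]^2 = (3s)^3 · (2s)^2 = 108s^5 = 1.03×10⁻³³
s = 9.91×10⁻⁸ mol L⁻¹
[Ca²⁺] = 3s = 2.97×10⁻⁷ mol L⁻¹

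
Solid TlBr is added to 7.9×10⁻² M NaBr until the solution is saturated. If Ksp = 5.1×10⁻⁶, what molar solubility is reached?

6.5×10⁻⁵ M

TlBr(s) ⇌ Tl⁺(aq) + Br⁻(aq)
Br⁻ is already present at 7.9×10⁻² M. If s mol/L of TlBr dissolves, [Tl⁺] = s while [Br⁻] ≈ 7.9×10⁻² M.
Ksp = [Tl⁺][Br⁻] = s(7.9×10⁻²)
s = 5.1×10⁻⁶ / (7.9×10⁻²) = 6.5×10⁻⁵
s = 6.5×10⁻⁵ M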